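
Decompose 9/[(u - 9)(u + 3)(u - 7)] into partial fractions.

Using cover-up method: α = 3/8, β = 3/40, γ = -9/20
Result: (3/8)/(u - 9) + (3/40)/(u + 3) - (9/20)/(u - 7)


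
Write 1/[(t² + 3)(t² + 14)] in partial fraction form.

Coefficient matching gives α = γ = 0, β = 1/(14-3) = 1/11, δ = -β = -1/11
Result: (1/11)/(t² + 3) - (1/11)/(t² + 14)


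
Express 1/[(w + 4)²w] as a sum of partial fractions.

Cover-up at w=0: γ = 1/(0 + 4)² = 1/16. Cover-up at w=-4: β = 1/(-4 - 0) = -1/4. Comparing w² coeff: α = -γ = -1/16
Result: (-1/16)/(w + 4) - (1/4)/(w + 4)² + (1/16)/w


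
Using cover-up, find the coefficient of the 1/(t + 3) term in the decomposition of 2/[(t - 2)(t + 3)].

Cover (t + 3), set t=-3: 2/((t - 2) at t=-3) = 2/(-5) = -2/5


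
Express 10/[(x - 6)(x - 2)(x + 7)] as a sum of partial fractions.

Using cover-up method: A = 5/26, B = -5/18, C = 10/117
Result: (5/26)/(x - 6) - (5/18)/(x - 2) + (10/117)/(x + 7)


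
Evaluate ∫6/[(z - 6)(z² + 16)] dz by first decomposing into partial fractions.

Cover-up at z=6: α = 6/(6²+16) = 3/26. Coeff matching: β = -3/26, γ = -9/13. Decomposition: (3/26)/(z - 6) - ((3/26)z + 9/13)/(z² + 16). Integrate: linear → ln, quadratic → (1/2)ln + arctan: (3/26) ln|(z - 6)| - (3/52) ln(z² + 16) - (9/52) arctan(z/4) + C


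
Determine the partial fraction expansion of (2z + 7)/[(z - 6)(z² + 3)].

At z=6: P = (2·6 + 7)/(6² + 3) = 19/39. Q = -P = -19/39, R = 2 - 6·P = -12/13
Result: (19/39)/(z - 6) - ((19/39)z + 12/13)/(z² + 3)


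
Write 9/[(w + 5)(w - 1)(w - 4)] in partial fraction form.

Using cover-up method: A = 1/6, B = -1/2, C = 1/3
Result: (1/6)/(w + 5) - (1/2)/(w - 1) + (1/3)/(w - 4)


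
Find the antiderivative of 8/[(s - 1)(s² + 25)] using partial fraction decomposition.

Cover-up at s=1: A = 8/(1²+25) = 4/13. Coeff matching: B = -4/13, C = -4/13. Decomposition: (4/13)/(s - 1) - ((4/13)s + 4/13)/(s² + 25). Integrate: linear → ln, quadratic → (1/2)ln + arctan: (4/13) ln|(s - 1)| - (2/13) ln(s² + 25) - (4/65) arctan(s/5) + C


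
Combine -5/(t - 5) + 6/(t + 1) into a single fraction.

Common denominator (t - 5)(t + 1). Numerator: -5(t + 1) + 6(t - 5) = (-5t - 5) + (6t - 30) = t - 35
Result: (t - 35)/[(t - 5)(t + 1)]


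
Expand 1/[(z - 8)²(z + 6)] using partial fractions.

Cover-up at z=-6: R = 1/(-6 - 8)² = 1/196. Cover-up at z=8: Q = 1/(8 + 6) = 1/14. Comparing z² coeff: P = -R = -1/196
Result: (-1/196)/(z - 8) + (1/14)/(z - 8)² + (1/196)/(z + 6)


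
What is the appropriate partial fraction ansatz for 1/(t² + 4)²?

Repeated quadratic factor: (At + B)/(t² + 4) + (Ct + D)/(t² + 4)²


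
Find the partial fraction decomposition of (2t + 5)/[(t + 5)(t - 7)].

At t=-5: P = (2·(-5) + 5)/(-5 - 7) = 5/12. At t=7: Q = (2·7 + 5)/(7 + 5) = 19/12
Result: (5/12)/(t + 5) + (19/12)/(t - 7)


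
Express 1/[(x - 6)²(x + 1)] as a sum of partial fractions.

Cover-up at x=-1: C = 1/(-1 - 6)² = 1/49. Cover-up at x=6: B = 1/(6 + 1) = 1/7. Comparing x² coeff: A = -C = -1/49
Result: (-1/49)/(x - 6) + (1/7)/(x - 6)² + (1/49)/(x + 1)


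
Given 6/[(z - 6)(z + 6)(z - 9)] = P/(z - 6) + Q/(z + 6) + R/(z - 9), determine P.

Cover-up at z = 6: P = 6/[(6 + 6)(6 - 9)] = 6/[(12)(-3)] = -6/36 = -1/6


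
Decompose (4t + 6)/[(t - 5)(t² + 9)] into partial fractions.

At t=5: P = (4·5 + 6)/(5² + 9) = 13/17. Q = -P = -13/17, R = 4 - 5·P = 3/17
Result: (13/17)/(t - 5) - ((13/17)t - 3/17)/(t² + 9)


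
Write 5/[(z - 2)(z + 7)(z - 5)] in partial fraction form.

Using cover-up method: α = -5/27, β = 5/108, γ = 5/36
Result: (-5/27)/(z - 2) + (5/108)/(z + 7) + (5/36)/(z - 5)


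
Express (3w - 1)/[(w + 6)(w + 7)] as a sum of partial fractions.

At w=-6: α = (3·(-6) - 1)/(-6 + 7) = -19. At w=-7: β = (3·(-7) - 1)/(-7 + 6) = 22
Result: -19/(w + 6) + 22/(w + 7)


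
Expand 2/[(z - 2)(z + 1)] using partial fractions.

2/(z - 2)(z + 1) = A/(z - 2) + B/(z + 1). A = 2/(2 + 1) = 2/3, B = 2/(-1 - 2) = -2/3
Result: (2/3)/(z - 2) - (2/3)/(z + 1)


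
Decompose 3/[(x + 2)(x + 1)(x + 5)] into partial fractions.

Using cover-up method: α = -1, β = 3/4, γ = 1/4
Result: -1/(x + 2) + (3/4)/(x + 1) + (1/4)/(x + 5)


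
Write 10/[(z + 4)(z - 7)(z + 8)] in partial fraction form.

Using cover-up method: A = -5/22, B = 2/33, C = 1/6
Result: (-5/22)/(z + 4) + (2/33)/(z - 7) + (1/6)/(z + 8)


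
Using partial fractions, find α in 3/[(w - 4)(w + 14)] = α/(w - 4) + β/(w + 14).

Cover-up at w = 4: α = 3/(4 + 14) = 3/18 = 1/6


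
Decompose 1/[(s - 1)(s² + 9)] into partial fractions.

Cover-up at s = 1: A = 1/(1² + 9) = 1/10. Then B = -A = -1/10, C = -A·(0 + 1) = -1/10
Result: (1/10)/(s - 1) - ((1/10)s + 1/10)/(s² + 9)


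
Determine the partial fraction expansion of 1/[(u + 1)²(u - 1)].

Cover-up at u=1: C = 1/(1 + 1)² = 1/4. Cover-up at u=-1: B = 1/(-1 - 1) = -1/2. Comparing u² coeff: A = -C = -1/4
Result: (-1/4)/(u + 1) - (1/2)/(u + 1)² + (1/4)/(u - 1)


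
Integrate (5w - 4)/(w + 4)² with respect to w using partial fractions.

Decompose: A = 5, B = 5·(-4) - 4 = -24, so (5w - 4)/(w + 4)² = 5/(w + 4) - 24/(w + 4)². Integrate: ∫ A/(w + 4) dw = 5 ln|(w + 4)|; ∫ B/(w + 4)² dw = 24/(w + 4). Sum: 5 ln|(w + 4)| + 24/(w + 4) + C


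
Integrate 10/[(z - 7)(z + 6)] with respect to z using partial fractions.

Decompose: 10/[(z - 7)(z + 6)] = (10/13)/(z - 7) - (10/13)/(z + 6). Integrate each term: (10/13) ln|(z - 7)| - (10/13) ln|(z + 6)| + C


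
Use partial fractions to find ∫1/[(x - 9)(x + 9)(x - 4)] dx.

Cover-up: α = 1/90, β = 1/234, γ = -1/65. Decomposition: (1/90)/(x - 9) + (1/234)/(x + 9) - (1/65)/(x - 4). Integrate each term: (1/90) ln|(x - 9)| + (1/234) ln|(x + 9)| - (1/65) ln|(x - 4)| + C


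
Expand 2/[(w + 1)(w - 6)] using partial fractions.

2/(w + 1)(w - 6) = A/(w + 1) + B/(w - 6). A = 2/(-1 - 6) = -2/7, B = 2/(6 + 1) = 2/7
Result: (-2/7)/(w + 1) + (2/7)/(w - 6)


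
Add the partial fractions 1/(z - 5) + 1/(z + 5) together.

Common denominator (z - 5)(z + 5). Numerator: 1(z + 5) + 1(z - 5) = (z + 5) + (z - 5) = 2z
Result: (2z)/[(z - 5)(z + 5)]


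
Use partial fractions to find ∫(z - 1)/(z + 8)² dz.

Decompose: α = 1, β = 1·(-8) - 1 = -9, so (z - 1)/(z + 8)² = 1/(z + 8) - 9/(z + 8)². Integrate: ∫ α/(z + 8) dz = ln|(z + 8)|; ∫ β/(z + 8)² dz = 9/(z + 8). Sum: ln|(z + 8)| + 9/(z + 8) + C


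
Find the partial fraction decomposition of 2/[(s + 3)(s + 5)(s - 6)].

Using cover-up method: α = -1/9, β = 1/11, γ = 2/99
Result: (-1/9)/(s + 3) + (1/11)/(s + 5) + (2/99)/(s - 6)


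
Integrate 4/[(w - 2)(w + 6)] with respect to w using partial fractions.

Decompose: 4/[(w - 2)(w + 6)] = (1/2)/(w - 2) - (1/2)/(w + 6). Integrate each term: (1/2) ln|(w - 2)| - (1/2) ln|(w + 6)| + C


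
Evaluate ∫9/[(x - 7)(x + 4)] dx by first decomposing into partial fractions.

Decompose: 9/[(x - 7)(x + 4)] = (9/11)/(x - 7) - (9/11)/(x + 4). Integrate each term: (9/11) ln|(x - 7)| - (9/11) ln|(x + 4)| + C


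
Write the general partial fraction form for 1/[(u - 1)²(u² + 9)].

Repeated linear + quadratic: α/(u - 1) + β/(u - 1)² + (γu + δ)/(u² + 9)


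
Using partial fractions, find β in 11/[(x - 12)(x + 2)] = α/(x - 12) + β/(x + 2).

Cover-up at x = -2: β = 11/(-2 - 12) = -11/14


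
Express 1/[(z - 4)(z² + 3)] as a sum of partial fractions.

Cover-up at z = 4: A = 1/(4² + 3) = 1/19. Then B = -A = -1/19, C = -A·(0 + 4) = -4/19
Result: (1/19)/(z - 4) - ((1/19)z + 4/19)/(z² + 3)


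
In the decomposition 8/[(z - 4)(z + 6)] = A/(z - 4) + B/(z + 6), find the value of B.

Cover-up at z = -6: B = 8/(-6 - 4) = -8/10 = -4/5


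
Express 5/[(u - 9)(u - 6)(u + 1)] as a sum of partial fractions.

Using cover-up method: α = 1/6, β = -5/21, γ = 1/14
Result: (1/6)/(u - 9) - (5/21)/(u - 6) + (1/14)/(u + 1)


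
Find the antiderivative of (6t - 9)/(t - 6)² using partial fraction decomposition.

Decompose: α = 6, β = 6·6 - 9 = 27, so (6t - 9)/(t - 6)² = 6/(t - 6) + 27/(t - 6)². Integrate: ∫ α/(t - 6) dt = 6 ln|(t - 6)|; ∫ β/(t - 6)² dt = -27/(t - 6). Sum: 6 ln|(t - 6)| - 27/(t - 6) + C


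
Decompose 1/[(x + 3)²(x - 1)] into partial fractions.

Cover-up at x=1: R = 1/(1 + 3)² = 1/16. Cover-up at x=-3: Q = 1/(-3 - 1) = -1/4. Comparing x² coeff: P = -R = -1/16
Result: (-1/16)/(x + 3) - (1/4)/(x + 3)² + (1/16)/(x - 1)


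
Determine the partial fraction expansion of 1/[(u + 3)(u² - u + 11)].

Cover-up at u = -3: α = 1/((-3)² - 1·(-3) + 11) = 1/23. Then β = -α = -1/23, γ = -α·(-1 - 3) = 4/23
Result: (1/23)/(u + 3) - ((1/23)u - 4/23)/(u² - u + 11)


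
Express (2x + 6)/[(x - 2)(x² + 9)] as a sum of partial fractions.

At x=2: A = (2·2 + 6)/(2² + 9) = 10/13. B = -A = -10/13, C = 2 - 2·A = 6/13
Result: (10/13)/(x - 2) - ((10/13)x - 6/13)/(x² + 9)


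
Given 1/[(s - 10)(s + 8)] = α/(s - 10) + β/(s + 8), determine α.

Cover-up at s = 10: α = 1/(10 + 8) = 1/18


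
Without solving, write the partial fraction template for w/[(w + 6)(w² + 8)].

Linear + irreducible quadratic: α/(w + 6) + (βw + γ)/(w² + 8)


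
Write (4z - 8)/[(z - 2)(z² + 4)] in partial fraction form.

At z=2: α = (4·2 - 8)/(2² + 4) = 0. β = -α = 0, γ = 4 - 2·α = 4
Result: (4)/(z² + 4)


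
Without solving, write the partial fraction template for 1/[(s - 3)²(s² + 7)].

Repeated linear + quadratic: P/(s - 3) + Q/(s - 3)² + (Rs + S)/(s² + 7)


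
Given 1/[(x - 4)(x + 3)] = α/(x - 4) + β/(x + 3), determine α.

Cover-up at x = 4: α = 1/(4 + 3) = 1/7


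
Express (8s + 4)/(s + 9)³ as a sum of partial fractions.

(8s + 4) = α(s + 9)² + β(s + 9) + γ. At s = -9: γ = 8·(-9) + 4 = -68. Coefficients: α = 0, β = 8
Result: 8/(s + 9)² - 68/(s + 9)³


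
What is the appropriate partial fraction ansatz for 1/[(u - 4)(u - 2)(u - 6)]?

Three distinct linear factors: α/(u - 4) + β/(u - 2) + γ/(u - 6)


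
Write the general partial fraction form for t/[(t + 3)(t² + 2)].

Linear + irreducible quadratic: α/(t + 3) + (βt + γ)/(t² + 2)


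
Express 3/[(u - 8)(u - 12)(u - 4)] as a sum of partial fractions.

Using cover-up method: α = -3/16, β = 3/32, γ = 3/32
Result: (-3/16)/(u - 8) + (3/32)/(u - 12) + (3/32)/(u - 4)


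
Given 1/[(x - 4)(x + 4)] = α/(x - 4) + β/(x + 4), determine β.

Cover-up at x = -4: β = 1/(-4 - 4) = -1/8


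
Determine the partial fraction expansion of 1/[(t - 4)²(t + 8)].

Cover-up at t=-8: C = 1/(-8 - 4)² = 1/144. Cover-up at t=4: B = 1/(4 + 8) = 1/12. Comparing t² coeff: A = -C = -1/144
Result: (-1/144)/(t - 4) + (1/12)/(t - 4)² + (1/144)/(t + 8)


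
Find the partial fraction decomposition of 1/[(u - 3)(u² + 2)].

Cover-up at u = 3: P = 1/(3² + 2) = 1/11. Then Q = -P = -1/11, R = -P·(0 + 3) = -3/11
Result: (1/11)/(u - 3) - ((1/11)u + 3/11)/(u² + 2)


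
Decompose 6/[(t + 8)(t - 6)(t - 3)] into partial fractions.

Using cover-up method: A = 3/77, B = 1/7, C = -2/11
Result: (3/77)/(t + 8) + (1/7)/(t - 6) - (2/11)/(t - 3)


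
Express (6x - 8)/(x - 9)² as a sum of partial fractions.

(6x - 8) = P(x - 9) + Q. At x = 9: Q = 6·9 - 8 = 46. Coeff of x: P = 6
Result: 6/(x - 9) + 46/(x - 9)²


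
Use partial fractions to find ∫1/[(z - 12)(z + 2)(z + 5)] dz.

Cover-up: A = 1/238, B = -1/42, C = 1/51. Decomposition: (1/238)/(z - 12) - (1/42)/(z + 2) + (1/51)/(z + 5). Integrate each term: (1/238) ln|(z - 12)| - (1/42) ln|(z + 2)| + (1/51) ln|(z + 5)| + C


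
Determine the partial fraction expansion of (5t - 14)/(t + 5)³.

(5t - 14) = α(t + 5)² + β(t + 5) + γ. At t = -5: γ = 5·(-5) - 14 = -39. Coefficients: α = 0, β = 5
Result: 5/(t + 5)² - 39/(t + 5)³


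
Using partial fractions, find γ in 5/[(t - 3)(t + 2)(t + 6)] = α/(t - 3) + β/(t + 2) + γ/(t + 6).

Cover-up at t = -6: γ = 5/[(-6 - 3)(-6 + 2)] = 5/[(-9)(-4)] = 5/36


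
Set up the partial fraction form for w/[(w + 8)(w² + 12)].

Linear + irreducible quadratic: A/(w + 8) + (Bw + C)/(w² + 12)


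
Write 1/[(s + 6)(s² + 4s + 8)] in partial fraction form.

Cover-up at s = -6: A = 1/((-6)² + 4·(-6) + 8) = 1/20. Then B = -A = -1/20, C = -A·(4 - 6) = 1/10
Result: (1/20)/(s + 6) - ((1/20)s - 1/10)/(s² + 4s + 8)


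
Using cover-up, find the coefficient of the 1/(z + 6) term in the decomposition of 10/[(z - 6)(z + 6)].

Cover (z + 6), set z=-6: 10/((z - 6) at z=-6) = 10/(-12) = -5/6


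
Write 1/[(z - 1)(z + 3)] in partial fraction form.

1/(z - 1)(z + 3) = A/(z - 1) + B/(z + 3). A = 1/(1 + 3) = 1/4, B = 1/(-3 - 1) = -1/4
Result: (1/4)/(z - 1) - (1/4)/(z + 3)


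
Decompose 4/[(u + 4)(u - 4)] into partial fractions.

4/(u + 4)(u - 4) = α/(u + 4) + β/(u - 4). α = 4/(-4 - 4) = -1/2, β = 4/(4 + 4) = 1/2
Result: (-1/2)/(u + 4) + (1/2)/(u - 4)


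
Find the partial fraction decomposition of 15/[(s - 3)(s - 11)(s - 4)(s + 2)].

Using Heaviside cover-up: (3/8)/(s - 3) + (15/728)/(s - 11) - (5/14)/(s - 4) - (1/26)/(s + 2)


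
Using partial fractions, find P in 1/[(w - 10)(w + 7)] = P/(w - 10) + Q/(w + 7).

Cover-up at w = 10: P = 1/(10 + 7) = 1/17


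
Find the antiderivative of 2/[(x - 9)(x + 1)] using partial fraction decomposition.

Decompose: 2/[(x - 9)(x + 1)] = (1/5)/(x - 9) - (1/5)/(x + 1). Integrate each term: (1/5) ln|(x - 9)| - (1/5) ln|(x + 1)| + C


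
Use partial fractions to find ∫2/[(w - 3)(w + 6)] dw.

Decompose: 2/[(w - 3)(w + 6)] = (2/9)/(w - 3) - (2/9)/(w + 6). Integrate each term: (2/9) ln|(w - 3)| - (2/9) ln|(w + 6)| + C


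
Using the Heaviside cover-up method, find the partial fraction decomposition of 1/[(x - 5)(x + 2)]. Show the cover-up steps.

Cover (x - 5): set x=5, get A = 1/(5 + 2) = 1/7. Cover (x + 2): set x=-2, get B = 1/(-2 - 5) = -1/7.
Result: (1/7)/(x - 5) - (1/7)/(x + 2)


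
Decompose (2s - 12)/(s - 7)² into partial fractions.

(2s - 12) = P(s - 7) + Q. At s = 7: Q = 2·7 - 12 = 2. Coeff of s: P = 2
Result: 2/(s - 7) + 2/(s - 7)²


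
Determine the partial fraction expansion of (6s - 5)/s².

(6s - 5) = αs + β. At s = 0: β = 6·0 - 5 = -5. Coeff of s: α = 6
Result: 6/s - 5/s²


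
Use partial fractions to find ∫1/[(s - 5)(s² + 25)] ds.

Cover-up at s=5: α = 1/(5²+25) = 1/50. Coeff matching: β = -1/50, γ = -1/10. Decomposition: (1/50)/(s - 5) - ((1/50)s + 1/10)/(s² + 25). Integrate: linear → ln, quadratic → (1/2)ln + arctan: (1/50) ln|(s - 5)| - (1/100) ln(s² + 25) - (1/50) arctan(s/5) + C


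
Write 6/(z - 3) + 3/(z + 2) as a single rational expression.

Common denominator (z - 3)(z + 2). Numerator: 6(z + 2) + 3(z - 3) = (6z + 12) + (3z - 9) = 9z + 3
Result: (9z + 3)/[(z - 3)(z + 2)]


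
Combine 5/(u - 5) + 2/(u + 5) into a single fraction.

Common denominator (u - 5)(u + 5). Numerator: 5(u + 5) + 2(u - 5) = (5u + 25) + (2u - 10) = 7u + 15
Result: (7u + 15)/[(u - 5)(u + 5)]


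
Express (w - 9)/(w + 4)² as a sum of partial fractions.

(w - 9) = P(w + 4) + Q. At w = -4: Q = 1·(-4) - 9 = -13. Coeff of w: P = 1
Result: 1/(w + 4) - 13/(w + 4)²


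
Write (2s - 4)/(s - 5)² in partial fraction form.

(2s - 4) = A(s - 5) + B. At s = 5: B = 2·5 - 4 = 6. Coeff of s: A = 2
Result: 2/(s - 5) + 6/(s - 5)²


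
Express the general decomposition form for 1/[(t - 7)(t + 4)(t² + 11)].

Two linear + quadratic: A/(t - 7) + B/(t + 4) + (Ct + D)/(t² + 11)


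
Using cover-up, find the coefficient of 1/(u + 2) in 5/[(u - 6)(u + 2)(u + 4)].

Cover (u + 2), set u=-2: 5/[(-2 - 6)(-2 + 4)] = -5/16


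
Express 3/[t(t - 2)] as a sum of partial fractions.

3/t(t - 2) = P/t + Q/(t - 2). P = 3/(0 - 2) = -3/2, Q = 3/(2 - 0) = 3/2
Result: (-3/2)/t + (3/2)/(t - 2)


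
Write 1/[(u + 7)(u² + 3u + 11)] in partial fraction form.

Cover-up at u = -7: A = 1/((-7)² + 3·(-7) + 11) = 1/39. Then B = -A = -1/39, C = -A·(3 - 7) = 4/39
Result: (1/39)/(u + 7) - ((1/39)u - 4/39)/(u² + 3u + 11)


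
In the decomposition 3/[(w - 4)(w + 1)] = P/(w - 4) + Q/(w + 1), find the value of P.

Cover-up at w = 4: P = 3/(4 + 1) = 3/5


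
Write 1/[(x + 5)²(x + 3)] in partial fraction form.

Cover-up at x=-3: R = 1/(-3 + 5)² = 1/4. Cover-up at x=-5: Q = 1/(-5 + 3) = -1/2. Comparing x² coeff: P = -R = -1/4
Result: (-1/4)/(x + 5) - (1/2)/(x + 5)² + (1/4)/(x + 3)


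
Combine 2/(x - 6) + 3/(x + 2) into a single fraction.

Common denominator (x - 6)(x + 2). Numerator: 2(x + 2) + 3(x - 6) = (2x + 4) + (3x - 18) = 5x - 14
Result: (5x - 14)/[(x - 6)(x + 2)]


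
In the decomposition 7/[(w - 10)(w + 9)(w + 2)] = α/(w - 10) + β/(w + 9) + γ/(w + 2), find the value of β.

Cover-up at w = -9: β = 7/[(-9 - 10)(-9 + 2)] = 7/[(-19)(-7)] = 7/133 = 1/19


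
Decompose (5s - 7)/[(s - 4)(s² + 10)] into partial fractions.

At s=4: α = (5·4 - 7)/(4² + 10) = 1/2. β = -α = -1/2, γ = 5 - 4·α = 3
Result: (1/2)/(s - 4) - ((1/2)s - 3)/(s² + 10)


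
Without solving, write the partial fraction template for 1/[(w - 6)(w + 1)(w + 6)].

Three distinct linear factors: α/(w - 6) + β/(w + 1) + γ/(w + 6)


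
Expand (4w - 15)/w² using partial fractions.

(4w - 15) = Aw + B. At w = 0: B = 4·0 - 15 = -15. Coeff of w: A = 4
Result: 4/w - 15/w²


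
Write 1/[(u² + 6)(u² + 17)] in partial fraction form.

Coefficient matching gives P = R = 0, Q = 1/(17-6) = 1/11, S = -Q = -1/11
Result: (1/11)/(u² + 6) - (1/11)/(u² + 17)


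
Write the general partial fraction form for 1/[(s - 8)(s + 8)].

Distinct linear factors: A/(s - 8) + B/(s + 8)


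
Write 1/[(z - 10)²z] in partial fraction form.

Cover-up at z=0: R = 1/(0 - 10)² = 1/100. Cover-up at z=10: Q = 1/(10 - 0) = 1/10. Comparing z² coeff: P = -R = -1/100
Result: (-1/100)/(z - 10) + (1/10)/(z - 10)² + (1/100)/z


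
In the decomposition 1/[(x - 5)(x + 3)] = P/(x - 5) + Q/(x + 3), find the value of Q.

Cover-up at x = -3: Q = 1/(-3 - 5) = -1/8


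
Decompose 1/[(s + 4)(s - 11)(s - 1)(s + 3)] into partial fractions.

Using Heaviside cover-up: (-1/75)/(s + 4) + (1/2100)/(s - 11) - (1/200)/(s - 1) + (1/56)/(s + 3)


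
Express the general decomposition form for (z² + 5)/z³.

Repeated linear factor (power 3): P/z + Q/z² + R/z³


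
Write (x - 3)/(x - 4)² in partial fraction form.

(x - 3) = α(x - 4) + β. At x = 4: β = 1·4 - 3 = 1. Coeff of x: α = 1
Result: 1/(x - 4) + 1/(x - 4)²


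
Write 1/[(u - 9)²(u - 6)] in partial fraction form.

Cover-up at u=6: γ = 1/(6 - 9)² = 1/9. Cover-up at u=9: β = 1/(9 - 6) = 1/3. Comparing u² coeff: α = -γ = -1/9
Result: (-1/9)/(u - 9) + (1/3)/(u - 9)² + (1/9)/(u - 6)


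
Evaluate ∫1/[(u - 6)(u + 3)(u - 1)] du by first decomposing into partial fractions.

Cover-up: A = 1/45, B = 1/36, C = -1/20. Decomposition: (1/45)/(u - 6) + (1/36)/(u + 3) - (1/20)/(u - 1). Integrate each term: (1/45) ln|(u - 6)| + (1/36) ln|(u + 3)| - (1/20) ln|(u - 1)| + C


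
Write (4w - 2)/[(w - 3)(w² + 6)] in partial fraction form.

At w=3: A = (4·3 - 2)/(3² + 6) = 2/3. B = -A = -2/3, C = 4 - 3·A = 2
Result: (2/3)/(w - 3) - ((2/3)w - 2)/(w² + 6)


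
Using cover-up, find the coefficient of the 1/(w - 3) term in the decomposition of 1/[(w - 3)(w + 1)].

Cover (w - 3), set w=3: 1/((w + 1) at w=3) = 1/(4) = 1/4


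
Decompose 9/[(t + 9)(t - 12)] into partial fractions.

9/(t + 9)(t - 12) = α/(t + 9) + β/(t - 12). α = 9/(-9 - 12) = -3/7, β = 9/(12 + 9) = 3/7
Result: (-3/7)/(t + 9) + (3/7)/(t - 12)


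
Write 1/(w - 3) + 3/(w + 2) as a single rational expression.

Common denominator (w - 3)(w + 2). Numerator: 1(w + 2) + 3(w - 3) = (w + 2) + (3w - 9) = 4w - 7
Result: (4w - 7)/[(w - 3)(w + 2)]


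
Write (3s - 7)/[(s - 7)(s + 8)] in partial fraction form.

At s=7: A = (3·7 - 7)/(7 + 8) = 14/15. At s=-8: B = (3·(-8) - 7)/(-8 - 7) = 31/15
Result: (14/15)/(s - 7) + (31/15)/(s + 8)


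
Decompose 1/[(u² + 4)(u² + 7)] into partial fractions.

Coefficient matching gives A = C = 0, B = 1/(7-4) = 1/3, D = -B = -1/3
Result: (1/3)/(u² + 4) - (1/3)/(u² + 7)


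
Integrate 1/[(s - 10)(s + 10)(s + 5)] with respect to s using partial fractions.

Cover-up: P = 1/300, Q = 1/100, R = -1/75. Decomposition: (1/300)/(s - 10) + (1/100)/(s + 10) - (1/75)/(s + 5). Integrate each term: (1/300) ln|(s - 10)| + (1/100) ln|(s + 10)| - (1/75) ln|(s + 5)| + C


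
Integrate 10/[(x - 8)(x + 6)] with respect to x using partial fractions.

Decompose: 10/[(x - 8)(x + 6)] = (5/7)/(x - 8) - (5/7)/(x + 6). Integrate each term: (5/7) ln|(x - 8)| - (5/7) ln|(x + 6)| + C


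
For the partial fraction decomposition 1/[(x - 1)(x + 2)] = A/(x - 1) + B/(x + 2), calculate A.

Cover-up at x = 1: A = 1/(1 + 2) = 1/3


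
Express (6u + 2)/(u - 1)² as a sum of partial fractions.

(6u + 2) = α(u - 1) + β. At u = 1: β = 6·1 + 2 = 8. Coeff of u: α = 6
Result: 6/(u - 1) + 8/(u - 1)²


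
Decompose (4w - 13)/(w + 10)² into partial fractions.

(4w - 13) = P(w + 10) + Q. At w = -10: Q = 4·(-10) - 13 = -53. Coeff of w: P = 4
Result: 4/(w + 10) - 53/(w + 10)²


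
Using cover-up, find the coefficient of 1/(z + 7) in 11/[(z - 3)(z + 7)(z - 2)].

Cover (z + 7), set z=-7: 11/[(-7 - 3)(-7 - 2)] = 11/90


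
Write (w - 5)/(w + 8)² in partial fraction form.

(w - 5) = A(w + 8) + B. At w = -8: B = 1·(-8) - 5 = -13. Coeff of w: A = 1
Result: 1/(w + 8) - 13/(w + 8)²


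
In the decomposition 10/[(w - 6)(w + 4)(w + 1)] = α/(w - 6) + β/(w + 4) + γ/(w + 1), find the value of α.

Cover-up at w = 6: α = 10/[(6 + 4)(6 + 1)] = 10/[(10)(7)] = 10/70 = 1/7


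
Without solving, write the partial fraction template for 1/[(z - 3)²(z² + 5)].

Repeated linear + quadratic: P/(z - 3) + Q/(z - 3)² + (Rz + S)/(z² + 5)


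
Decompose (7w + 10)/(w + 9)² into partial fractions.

(7w + 10) = α(w + 9) + β. At w = -9: β = 7·(-9) + 10 = -53. Coeff of w: α = 7
Result: 7/(w + 9) - 53/(w + 9)²


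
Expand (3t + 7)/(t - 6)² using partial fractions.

(3t + 7) = α(t - 6) + β. At t = 6: β = 3·6 + 7 = 25. Coeff of t: α = 3
Result: 3/(t - 6) + 25/(t - 6)²


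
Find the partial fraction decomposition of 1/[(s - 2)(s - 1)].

1/(s - 2)(s - 1) = P/(s - 2) + Q/(s - 1). P = 1/(2 - 1) = 1, Q = 1/(1 - 2) = -1
Result: 1/(s - 2) - 1/(s - 1)


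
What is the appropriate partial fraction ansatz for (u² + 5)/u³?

Repeated linear factor (power 3): α/u + β/u² + γ/u³


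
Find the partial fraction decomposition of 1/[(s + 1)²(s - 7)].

Cover-up at s=7: R = 1/(7 + 1)² = 1/64. Cover-up at s=-1: Q = 1/(-1 - 7) = -1/8. Comparing s² coeff: P = -R = -1/64
Result: (-1/64)/(s + 1) - (1/8)/(s + 1)² + (1/64)/(s - 7)


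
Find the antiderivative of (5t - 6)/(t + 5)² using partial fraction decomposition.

Decompose: A = 5, B = 5·(-5) - 6 = -31, so (5t - 6)/(t + 5)² = 5/(t + 5) - 31/(t + 5)². Integrate: ∫ A/(t + 5) dt = 5 ln|(t + 5)|; ∫ B/(t + 5)² dt = 31/(t + 5). Sum: 5 ln|(t + 5)| + 31/(t + 5) + C


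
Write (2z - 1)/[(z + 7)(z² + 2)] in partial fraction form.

At z=-7: A = (2·(-7) - 1)/((-7)² + 2) = -5/17. B = -A = 5/17, C = 2 - (-7)·A = -1/17
Result: (-5/17)/(z + 7) + ((5/17)z - 1/17)/(z² + 2)


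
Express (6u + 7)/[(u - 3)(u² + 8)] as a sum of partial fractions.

At u=3: A = (6·3 + 7)/(3² + 8) = 25/17. B = -A = -25/17, C = 6 - 3·A = 27/17
Result: (25/17)/(u - 3) - ((25/17)u - 27/17)/(u² + 8)


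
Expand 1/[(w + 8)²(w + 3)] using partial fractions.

Cover-up at w=-3: γ = 1/(-3 + 8)² = 1/25. Cover-up at w=-8: β = 1/(-8 + 3) = -1/5. Comparing w² coeff: α = -γ = -1/25
Result: (-1/25)/(w + 8) - (1/5)/(w + 8)² + (1/25)/(w + 3)


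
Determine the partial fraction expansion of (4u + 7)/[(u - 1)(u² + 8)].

At u=1: A = (4·1 + 7)/(1² + 8) = 11/9. B = -A = -11/9, C = 4 - 1·A = 25/9
Result: (11/9)/(u - 1) - ((11/9)u - 25/9)/(u² + 8)


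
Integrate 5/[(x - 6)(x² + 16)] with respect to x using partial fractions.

Cover-up at x=6: P = 5/(6²+16) = 5/52. Coeff matching: Q = -5/52, R = -15/26. Decomposition: (5/52)/(x - 6) - ((5/52)x + 15/26)/(x² + 16). Integrate: linear → ln, quadratic → (1/2)ln + arctan: (5/52) ln|(x - 6)| - (5/104) ln(x² + 16) - (15/104) arctan(x/4) + C


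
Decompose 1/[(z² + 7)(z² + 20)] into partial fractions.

Coefficient matching gives α = γ = 0, β = 1/(20-7) = 1/13, δ = -β = -1/13
Result: (1/13)/(z² + 7) - (1/13)/(z² + 20)


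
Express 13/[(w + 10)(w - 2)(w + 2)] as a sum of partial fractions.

Using cover-up method: P = 13/96, Q = 13/48, R = -13/32
Result: (13/96)/(w + 10) + (13/48)/(w - 2) - (13/32)/(w + 2)


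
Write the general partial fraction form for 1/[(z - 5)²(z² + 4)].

Repeated linear + quadratic: P/(z - 5) + Q/(z - 5)² + (Rz + S)/(z² + 4)


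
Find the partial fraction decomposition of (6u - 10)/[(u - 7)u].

At u=7: A = (6·7 - 10)/(7 - 0) = 32/7. At u=0: B = (6·0 - 10)/(0 - 7) = 10/7
Result: (32/7)/(u - 7) + (10/7)/u


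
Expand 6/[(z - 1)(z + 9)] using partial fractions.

6/(z - 1)(z + 9) = A/(z - 1) + B/(z + 9). A = 6/(1 + 9) = 3/5, B = 6/(-9 - 1) = -3/5
Result: (3/5)/(z - 1) - (3/5)/(z + 9)


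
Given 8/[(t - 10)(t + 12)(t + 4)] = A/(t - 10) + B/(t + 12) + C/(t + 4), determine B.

Cover-up at t = -12: B = 8/[(-12 - 10)(-12 + 4)] = 8/[(-22)(-8)] = 8/176 = 1/22


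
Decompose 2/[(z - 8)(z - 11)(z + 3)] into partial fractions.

Using cover-up method: A = -2/33, B = 1/21, C = 1/77
Result: (-2/33)/(z - 8) + (1/21)/(z - 11) + (1/77)/(z + 3)


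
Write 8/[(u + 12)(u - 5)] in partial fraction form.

8/(u + 12)(u - 5) = A/(u + 12) + B/(u - 5). A = 8/(-12 - 5) = -8/17, B = 8/(5 + 12) = 8/17
Result: (-8/17)/(u + 12) + (8/17)/(u - 5)


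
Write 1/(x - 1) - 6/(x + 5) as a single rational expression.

Common denominator (x - 1)(x + 5). Numerator: 1(x + 5) - 6(x - 1) = (x + 5) - (6x - 6) = -5x + 11
Result: (-5x + 11)/[(x - 1)(x + 5)]


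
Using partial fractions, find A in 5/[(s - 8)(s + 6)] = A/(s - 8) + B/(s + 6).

Cover-up at s = 8: A = 5/(8 + 6) = 5/14


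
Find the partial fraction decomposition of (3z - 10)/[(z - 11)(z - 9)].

At z=11: A = (3·11 - 10)/(11 - 9) = 23/2. At z=9: B = (3·9 - 10)/(9 - 11) = -17/2
Result: (23/2)/(z - 11) - (17/2)/(z - 9)


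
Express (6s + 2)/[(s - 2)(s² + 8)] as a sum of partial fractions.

At s=2: A = (6·2 + 2)/(2² + 8) = 7/6. B = -A = -7/6, C = 6 - 2·A = 11/3
Result: (7/6)/(s - 2) - ((7/6)s - 11/3)/(s² + 8)


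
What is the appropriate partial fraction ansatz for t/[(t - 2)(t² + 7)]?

Linear + irreducible quadratic: α/(t - 2) + (βt + γ)/(t² + 7)


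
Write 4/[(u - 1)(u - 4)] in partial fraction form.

4/(u - 1)(u - 4) = P/(u - 1) + Q/(u - 4). P = 4/(1 - 4) = -4/3, Q = 4/(4 - 1) = 4/3
Result: (-4/3)/(u - 1) + (4/3)/(u - 4)


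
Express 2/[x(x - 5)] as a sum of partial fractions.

2/x(x - 5) = A/x + B/(x - 5). A = 2/(0 - 5) = -2/5, B = 2/(5 - 0) = 2/5
Result: (-2/5)/x + (2/5)/(x - 5)


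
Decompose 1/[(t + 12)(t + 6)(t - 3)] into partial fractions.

Using cover-up method: A = 1/90, B = -1/54, C = 1/135
Result: (1/90)/(t + 12) - (1/54)/(t + 6) + (1/135)/(t - 3)


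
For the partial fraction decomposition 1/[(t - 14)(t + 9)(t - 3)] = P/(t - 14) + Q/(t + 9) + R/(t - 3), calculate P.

Cover-up at t = 14: P = 1/[(14 + 9)(14 - 3)] = 1/[(23)(11)] = 1/253


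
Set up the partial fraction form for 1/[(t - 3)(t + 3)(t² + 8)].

Two linear + quadratic: α/(t - 3) + β/(t + 3) + (γt + δ)/(t² + 8)


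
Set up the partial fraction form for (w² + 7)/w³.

Repeated linear factor (power 3): A/w + B/w² + C/w³


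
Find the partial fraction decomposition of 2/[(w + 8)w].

2/(w + 8)w = P/(w + 8) + Q/w. P = 2/(-8 - 0) = -1/4, Q = 2/(0 + 8) = 1/4
Result: (-1/4)/(w + 8) + (1/4)/w


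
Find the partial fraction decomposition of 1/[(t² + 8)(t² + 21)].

Coefficient matching gives A = C = 0, B = 1/(21-8) = 1/13, D = -B = -1/13
Result: (1/13)/(t² + 8) - (1/13)/(t² + 21)


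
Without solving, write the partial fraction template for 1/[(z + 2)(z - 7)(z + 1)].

Three distinct linear factors: P/(z + 2) + Q/(z - 7) + R/(z + 1)


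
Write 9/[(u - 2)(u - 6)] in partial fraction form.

9/(u - 2)(u - 6) = α/(u - 2) + β/(u - 6). α = 9/(2 - 6) = -9/4, β = 9/(6 - 2) = 9/4
Result: (-9/4)/(u - 2) + (9/4)/(u - 6)


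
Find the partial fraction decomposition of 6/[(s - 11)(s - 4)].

6/(s - 11)(s - 4) = A/(s - 11) + B/(s - 4). A = 6/(11 - 4) = 6/7, B = 6/(4 - 11) = -6/7
Result: (6/7)/(s - 11) - (6/7)/(s - 4)


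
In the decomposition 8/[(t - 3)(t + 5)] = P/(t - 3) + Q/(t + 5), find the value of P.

Cover-up at t = 3: P = 8/(3 + 5) = 8/8 = 1


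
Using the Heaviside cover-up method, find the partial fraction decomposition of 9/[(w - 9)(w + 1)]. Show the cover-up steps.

Cover (w - 9): set w=9, get P = 9/(9 + 1) = 9/10. Cover (w + 1): set w=-1, get Q = 9/(-1 - 9) = -9/10.
Result: (9/10)/(w - 9) - (9/10)/(w + 1)


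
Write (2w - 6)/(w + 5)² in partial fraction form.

(2w - 6) = A(w + 5) + B. At w = -5: B = 2·(-5) - 6 = -16. Coeff of w: A = 2
Result: 2/(w + 5) - 16/(w + 5)²


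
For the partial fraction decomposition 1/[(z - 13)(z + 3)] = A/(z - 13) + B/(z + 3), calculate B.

Cover-up at z = -3: B = 1/(-3 - 13) = -1/16


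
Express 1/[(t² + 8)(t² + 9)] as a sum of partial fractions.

Coefficient matching gives P = R = 0, Q = 1/(9-8) = 1, S = -Q = -1
Result: 1/(t² + 8) - 1/(t² + 9)


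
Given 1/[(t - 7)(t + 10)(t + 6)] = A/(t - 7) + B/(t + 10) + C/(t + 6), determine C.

Cover-up at t = -6: C = 1/[(-6 - 7)(-6 + 10)] = 1/[(-13)(4)] = -1/52


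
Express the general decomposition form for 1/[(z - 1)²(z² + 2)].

Repeated linear + quadratic: P/(z - 1) + Q/(z - 1)² + (Rz + S)/(z² + 2)


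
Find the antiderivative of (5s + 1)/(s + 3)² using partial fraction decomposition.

Decompose: P = 5, Q = 5·(-3) + 1 = -14, so (5s + 1)/(s + 3)² = 5/(s + 3) - 14/(s + 3)². Integrate: ∫ P/(s + 3) ds = 5 ln|(s + 3)|; ∫ Q/(s + 3)² ds = 14/(s + 3). Sum: 5 ln|(s + 3)| + 14/(s + 3) + C


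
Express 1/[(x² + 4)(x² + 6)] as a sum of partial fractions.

Coefficient matching gives A = C = 0, B = 1/(6-4) = 1/2, D = -B = -1/2
Result: (1/2)/(x² + 4) - (1/2)/(x² + 6)


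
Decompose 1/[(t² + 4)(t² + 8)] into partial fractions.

Coefficient matching gives P = R = 0, Q = 1/(8-4) = 1/4, S = -Q = -1/4
Result: (1/4)/(t² + 4) - (1/4)/(t² + 8)


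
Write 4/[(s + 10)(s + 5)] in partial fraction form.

4/(s + 10)(s + 5) = P/(s + 10) + Q/(s + 5). P = 4/(-10 + 5) = -4/5, Q = 4/(-5 + 10) = 4/5
Result: (-4/5)/(s + 10) + (4/5)/(s + 5)


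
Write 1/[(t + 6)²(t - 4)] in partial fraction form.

Cover-up at t=4: C = 1/(4 + 6)² = 1/100. Cover-up at t=-6: B = 1/(-6 - 4) = -1/10. Comparing t² coeff: A = -C = -1/100
Result: (-1/100)/(t + 6) - (1/10)/(t + 6)² + (1/100)/(t - 4)


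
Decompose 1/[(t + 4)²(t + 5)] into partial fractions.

Cover-up at t=-5: R = 1/(-5 + 4)² = 1. Cover-up at t=-4: Q = 1/(-4 + 5) = 1. Comparing t² coeff: P = -R = -1
Result: -1/(t + 4) + 1/(t + 4)² + 1/(t + 5)


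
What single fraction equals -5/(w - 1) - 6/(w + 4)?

Common denominator (w - 1)(w + 4). Numerator: -5(w + 4) - 6(w - 1) = (-5w - 20) - (6w - 6) = -11w - 14
Result: (-11w - 14)/[(w - 1)(w + 4)]


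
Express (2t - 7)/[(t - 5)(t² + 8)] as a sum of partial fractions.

At t=5: α = (2·5 - 7)/(5² + 8) = 1/11. β = -α = -1/11, γ = 2 - 5·α = 17/11
Result: (1/11)/(t - 5) - ((1/11)t - 17/11)/(t² + 8)


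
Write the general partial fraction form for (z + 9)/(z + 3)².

Repeated linear factor: P/(z + 3) + Q/(z + 3)²


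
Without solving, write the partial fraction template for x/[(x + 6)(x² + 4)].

Linear + irreducible quadratic: A/(x + 6) + (Bx + C)/(x² + 4)


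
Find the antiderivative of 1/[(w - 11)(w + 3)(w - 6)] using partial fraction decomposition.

Cover-up: A = 1/70, B = 1/126, C = -1/45. Decomposition: (1/70)/(w - 11) + (1/126)/(w + 3) - (1/45)/(w - 6). Integrate each term: (1/70) ln|(w - 11)| + (1/126) ln|(w + 3)| - (1/45) ln|(w - 6)| + C


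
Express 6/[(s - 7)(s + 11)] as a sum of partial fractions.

6/(s - 7)(s + 11) = P/(s - 7) + Q/(s + 11). P = 6/(7 + 11) = 1/3, Q = 6/(-11 - 7) = -1/3
Result: (1/3)/(s - 7) - (1/3)/(s + 11)


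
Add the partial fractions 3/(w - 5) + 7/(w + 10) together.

Common denominator (w - 5)(w + 10). Numerator: 3(w + 10) + 7(w - 5) = (3w + 30) + (7w - 35) = 10w - 5
Result: (10w - 5)/[(w - 5)(w + 10)]


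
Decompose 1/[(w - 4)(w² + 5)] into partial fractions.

Cover-up at w = 4: A = 1/(4² + 5) = 1/21. Then B = -A = -1/21, C = -A·(0 + 4) = -4/21
Result: (1/21)/(w - 4) - ((1/21)w + 4/21)/(w² + 5)


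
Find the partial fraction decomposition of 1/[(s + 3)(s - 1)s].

Using cover-up method: P = 1/12, Q = 1/4, R = -1/3
Result: (1/12)/(s + 3) + (1/4)/(s - 1) - (1/3)/s


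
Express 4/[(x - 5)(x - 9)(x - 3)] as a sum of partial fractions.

Using cover-up method: α = -1/2, β = 1/6, γ = 1/3
Result: (-1/2)/(x - 5) + (1/6)/(x - 9) + (1/3)/(x - 3)


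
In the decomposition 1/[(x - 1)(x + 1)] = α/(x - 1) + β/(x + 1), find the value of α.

Cover-up at x = 1: α = 1/(1 + 1) = 1/2


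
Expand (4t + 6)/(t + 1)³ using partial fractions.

(4t + 6) = P(t + 1)² + Q(t + 1) + R. At t = -1: R = 4·(-1) + 6 = 2. Coefficients: P = 0, Q = 4
Result: 4/(t + 1)² + 2/(t + 1)³


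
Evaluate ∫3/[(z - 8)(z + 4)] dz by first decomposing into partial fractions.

Decompose: 3/[(z - 8)(z + 4)] = (1/4)/(z - 8) - (1/4)/(z + 4). Integrate each term: (1/4) ln|(z - 8)| - (1/4) ln|(z + 4)| + C


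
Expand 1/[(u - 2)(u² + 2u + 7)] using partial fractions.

Cover-up at u = 2: P = 1/(2² + 2·2 + 7) = 1/15. Then Q = -P = -1/15, R = -P·(2 + 2) = -4/15
Result: (1/15)/(u - 2) - ((1/15)u + 4/15)/(u² + 2u + 7)


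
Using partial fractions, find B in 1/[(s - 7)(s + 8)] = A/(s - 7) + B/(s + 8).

Cover-up at s = -8: B = 1/(-8 - 7) = -1/15


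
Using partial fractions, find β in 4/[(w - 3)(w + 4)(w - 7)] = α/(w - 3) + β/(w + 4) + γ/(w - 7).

Cover-up at w = -4: β = 4/[(-4 - 3)(-4 - 7)] = 4/[(-7)(-11)] = 4/77


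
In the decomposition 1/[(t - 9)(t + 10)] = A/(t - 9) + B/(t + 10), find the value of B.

Cover-up at t = -10: B = 1/(-10 - 9) = -1/19


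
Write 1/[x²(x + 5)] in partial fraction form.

Cover-up at x=-5: γ = 1/(-5 - 0)² = 1/25. Cover-up at x=0: β = 1/(0 + 5) = 1/5. Comparing x² coeff: α = -γ = -1/25
Result: (-1/25)/x + (1/5)/x² + (1/25)/(x + 5)


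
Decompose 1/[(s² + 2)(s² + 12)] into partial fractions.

Coefficient matching gives A = C = 0, B = 1/(12-2) = 1/10, D = -B = -1/10
Result: (1/10)/(s² + 2) - (1/10)/(s² + 12)


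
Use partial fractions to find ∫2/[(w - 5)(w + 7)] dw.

Decompose: 2/[(w - 5)(w + 7)] = (1/6)/(w - 5) - (1/6)/(w + 7). Integrate each term: (1/6) ln|(w - 5)| - (1/6) ln|(w + 7)| + C


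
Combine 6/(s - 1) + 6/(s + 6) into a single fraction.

Common denominator (s - 1)(s + 6). Numerator: 6(s + 6) + 6(s - 1) = (6s + 36) + (6s - 6) = 12s + 30
Result: (12s + 30)/[(s - 1)(s + 6)]


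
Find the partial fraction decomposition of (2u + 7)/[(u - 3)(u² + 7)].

At u=3: A = (2·3 + 7)/(3² + 7) = 13/16. B = -A = -13/16, C = 2 - 3·A = -7/16
Result: (13/16)/(u - 3) - ((13/16)u + 7/16)/(u² + 7)


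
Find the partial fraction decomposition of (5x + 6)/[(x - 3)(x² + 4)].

At x=3: P = (5·3 + 6)/(3² + 4) = 21/13. Q = -P = -21/13, R = 5 - 3·P = 2/13
Result: (21/13)/(x - 3) - ((21/13)x - 2/13)/(x² + 4)


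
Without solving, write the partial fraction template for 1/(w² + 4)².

Repeated quadratic factor: (Pw + Q)/(w² + 4) + (Rw + S)/(w² + 4)²


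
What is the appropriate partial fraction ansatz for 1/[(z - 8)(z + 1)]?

Distinct linear factors: A/(z - 8) + B/(z + 1)


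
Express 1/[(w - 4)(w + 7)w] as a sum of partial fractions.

Using cover-up method: α = 1/44, β = 1/77, γ = -1/28
Result: (1/44)/(w - 4) + (1/77)/(w + 7) - (1/28)/w


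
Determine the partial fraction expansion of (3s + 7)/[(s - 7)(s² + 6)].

At s=7: α = (3·7 + 7)/(7² + 6) = 28/55. β = -α = -28/55, γ = 3 - 7·α = -31/55
Result: (28/55)/(s - 7) - ((28/55)s + 31/55)/(s² + 6)


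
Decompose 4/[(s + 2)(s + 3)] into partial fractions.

4/(s + 2)(s + 3) = A/(s + 2) + B/(s + 3). A = 4/(-2 + 3) = 4, B = 4/(-3 + 2) = -4
Result: 4/(s + 2) - 4/(s + 3)


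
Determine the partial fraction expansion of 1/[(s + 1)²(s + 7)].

Cover-up at s=-7: R = 1/(-7 + 1)² = 1/36. Cover-up at s=-1: Q = 1/(-1 + 7) = 1/6. Comparing s² coeff: P = -R = -1/36
Result: (-1/36)/(s + 1) + (1/6)/(s + 1)² + (1/36)/(s + 7)


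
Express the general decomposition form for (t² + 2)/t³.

Repeated linear factor (power 3): P/t + Q/t² + R/t³


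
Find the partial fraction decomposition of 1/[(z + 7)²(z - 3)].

Cover-up at z=3: R = 1/(3 + 7)² = 1/100. Cover-up at z=-7: Q = 1/(-7 - 3) = -1/10. Comparing z² coeff: P = -R = -1/100
Result: (-1/100)/(z + 7) - (1/10)/(z + 7)² + (1/100)/(z - 3)


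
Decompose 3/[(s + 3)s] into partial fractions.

3/(s + 3)s = A/(s + 3) + B/s. A = 3/(-3 - 0) = -1, B = 3/(0 + 3) = 1
Result: -1/(s + 3) + 1/s


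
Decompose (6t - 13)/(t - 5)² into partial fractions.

(6t - 13) = A(t - 5) + B. At t = 5: B = 6·5 - 13 = 17. Coeff of t: A = 6
Result: 6/(t - 5) + 17/(t - 5)²


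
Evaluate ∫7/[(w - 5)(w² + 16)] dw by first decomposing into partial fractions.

Cover-up at w=5: α = 7/(5²+16) = 7/41. Coeff matching: β = -7/41, γ = -35/41. Decomposition: (7/41)/(w - 5) - ((7/41)w + 35/41)/(w² + 16). Integrate: linear → ln, quadratic → (1/2)ln + arctan: (7/41) ln|(w - 5)| - (7/82) ln(w² + 16) - (35/164) arctan(w/4) + C


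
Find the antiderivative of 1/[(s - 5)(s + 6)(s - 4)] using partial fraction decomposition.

Cover-up: A = 1/11, B = 1/110, C = -1/10. Decomposition: (1/11)/(s - 5) + (1/110)/(s + 6) - (1/10)/(s - 4). Integrate each term: (1/11) ln|(s - 5)| + (1/110) ln|(s + 6)| - (1/10) ln|(s - 4)| + C


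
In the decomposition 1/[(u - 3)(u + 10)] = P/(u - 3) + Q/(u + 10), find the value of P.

Cover-up at u = 3: P = 1/(3 + 10) = 1/13


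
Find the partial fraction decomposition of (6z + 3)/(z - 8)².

(6z + 3) = A(z - 8) + B. At z = 8: B = 6·8 + 3 = 51. Coeff of z: A = 6
Result: 6/(z - 8) + 51/(z - 8)²


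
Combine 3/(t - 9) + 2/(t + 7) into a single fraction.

Common denominator (t - 9)(t + 7). Numerator: 3(t + 7) + 2(t - 9) = (3t + 21) + (2t - 18) = 5t + 3
Result: (5t + 3)/[(t - 9)(t + 7)]


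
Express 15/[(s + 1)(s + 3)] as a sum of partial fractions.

15/(s + 1)(s + 3) = P/(s + 1) + Q/(s + 3). P = 15/(-1 + 3) = 15/2, Q = 15/(-3 + 1) = -15/2
Result: (15/2)/(s + 1) - (15/2)/(s + 3)


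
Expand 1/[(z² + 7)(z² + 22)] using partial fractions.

Coefficient matching gives P = R = 0, Q = 1/(22-7) = 1/15, S = -Q = -1/15
Result: (1/15)/(z² + 7) - (1/15)/(z² + 22)


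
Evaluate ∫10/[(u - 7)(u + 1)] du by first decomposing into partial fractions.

Decompose: 10/[(u - 7)(u + 1)] = (5/4)/(u - 7) - (5/4)/(u + 1). Integrate each term: (5/4) ln|(u - 7)| - (5/4) ln|(u + 1)| + C


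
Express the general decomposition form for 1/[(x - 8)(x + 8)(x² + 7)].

Two linear + quadratic: A/(x - 8) + B/(x + 8) + (Cx + D)/(x² + 7)


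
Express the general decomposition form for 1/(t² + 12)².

Repeated quadratic factor: (Pt + Q)/(t² + 12) + (Rt + S)/(t² + 12)²
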